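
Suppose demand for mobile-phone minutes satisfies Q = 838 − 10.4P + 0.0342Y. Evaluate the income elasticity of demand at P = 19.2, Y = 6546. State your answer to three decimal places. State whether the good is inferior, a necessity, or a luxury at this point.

At P = 19.2, Y = 6546: Q = 862.193.
Holding P constant, ∂Q/∂Y = 0.0342.
η_Y = (∂Q/∂Y)·(Y/Q) = 0.0342 × (6546/862.193) = 0.260.
Since 0 < η < 1, this is a necessity.

0.260 (necessity)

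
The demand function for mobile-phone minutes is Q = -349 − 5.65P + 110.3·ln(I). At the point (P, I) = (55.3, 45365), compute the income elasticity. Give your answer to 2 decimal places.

0.21

At P = 55.3, I = 45365: Q = 521.246.
Holding P constant, ∂Q/∂I = 110.3/I = 0.00243139.
η_I = (∂Q/∂I)·(I/Q) = 0.00243139 × (45365/521.246) = 0.21.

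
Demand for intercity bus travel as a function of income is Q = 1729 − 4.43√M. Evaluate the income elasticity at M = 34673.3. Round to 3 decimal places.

-0.456

At M = 34673.3: Q = 904.100.
dQ/dM = -4.43/(2√M) = -0.0118953 at this income.
η = (dQ/dM)·(M/Q) = -0.0118953 × (34673.3/904.100) = -0.456.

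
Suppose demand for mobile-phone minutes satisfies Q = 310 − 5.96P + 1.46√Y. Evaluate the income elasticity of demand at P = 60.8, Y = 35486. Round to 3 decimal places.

At P = 60.8, Y = 35486: Q = 222.663.
Holding P constant, ∂Q/∂Y = 1.46/(2√Y) = 0.0038752.
η_Y = (∂Q/∂Y)·(Y/Q) = 0.0038752 × (35486/222.663) = 0.618.

0.618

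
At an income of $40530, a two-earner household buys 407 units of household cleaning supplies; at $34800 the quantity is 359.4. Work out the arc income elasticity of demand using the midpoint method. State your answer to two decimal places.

0.82

ΔQ = 359.4 − 407 = -47.6; midpoint Q̄ = (407 + 359.4)/2 = 383.2.
ΔI = 34800 − 40530 = -5730; midpoint Ī = (40530 + 34800)/2 = 37665.
η = (ΔQ/Q̄) ÷ (ΔI/Ī) = (-47.6/383.2) ÷ (-5730/37665) = 0.82.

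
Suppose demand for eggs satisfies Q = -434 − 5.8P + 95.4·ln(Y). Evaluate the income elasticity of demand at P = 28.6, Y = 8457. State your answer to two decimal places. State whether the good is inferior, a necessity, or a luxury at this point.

0.36 (necessity)

At P = 28.6, Y = 8457: Q = 262.798.
Holding P constant, ∂Q/∂Y = 95.4/Y = 0.0112806.
η_Y = (∂Q/∂Y)·(Y/Q) = 0.0112806 × (8457/262.798) = 0.36.
Since 0 < η < 1, this is a necessity.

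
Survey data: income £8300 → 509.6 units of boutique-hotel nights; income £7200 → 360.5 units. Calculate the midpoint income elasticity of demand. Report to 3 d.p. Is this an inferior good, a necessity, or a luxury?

ΔQ = 360.5 − 509.6 = -149.1; midpoint Q̄ = (509.6 + 360.5)/2 = 435.05.
ΔI = 7200 − 8300 = -1100; midpoint Ī = (8300 + 7200)/2 = 7750.
η = (ΔQ/Q̄) ÷ (ΔI/Ī) = (-149.1/435.05) ÷ (-1100/7750) = 2.415.
η > 1 ⇒ luxury.

2.415 (luxury)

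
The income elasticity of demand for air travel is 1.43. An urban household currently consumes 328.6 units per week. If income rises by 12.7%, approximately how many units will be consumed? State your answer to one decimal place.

388.3

%ΔQ ≈ η × %ΔI = 1.43 × 12.7% = 18.161%.
New Q ≈ 328.6 × (1 + 0.18161) = 388.3.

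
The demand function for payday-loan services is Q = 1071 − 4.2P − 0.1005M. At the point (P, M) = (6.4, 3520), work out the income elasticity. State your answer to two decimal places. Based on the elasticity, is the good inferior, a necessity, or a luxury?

-0.51 (inferior good)

At P = 6.4, M = 3520: Q = 690.360.
Holding P constant, ∂Q/∂M = −0.1005.
η_M = (∂Q/∂M)·(M/Q) = -0.1005 × (3520/690.360) = -0.51.
Since η < 0, this is an inferior good.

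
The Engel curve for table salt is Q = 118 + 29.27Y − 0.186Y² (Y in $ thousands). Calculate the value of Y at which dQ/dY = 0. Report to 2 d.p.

78.68

dQ/dY = 29.27 − 0.372Y.
The good is inferior where dQ/dY < 0. Setting dQ/dY = 0 gives Y = 29.27 / 0.372 = 78.68.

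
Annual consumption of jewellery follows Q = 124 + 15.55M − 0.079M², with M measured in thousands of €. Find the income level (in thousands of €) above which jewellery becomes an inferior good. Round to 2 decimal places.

98.42

dQ/dM = 15.55 − 0.158M.
The good is inferior where dQ/dM < 0. Setting dQ/dM = 0 gives M = 15.55 / 0.158 = 98.42.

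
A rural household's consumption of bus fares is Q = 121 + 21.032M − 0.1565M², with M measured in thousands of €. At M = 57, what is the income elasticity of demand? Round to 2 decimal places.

At M = 57: Q = 811.3555.
dQ/dM = 21.032 − 0.313M = 3.19100.
η = (dQ/dM)·(M/Q) = 3.19100 × (57/811.3555) = 0.22.

0.22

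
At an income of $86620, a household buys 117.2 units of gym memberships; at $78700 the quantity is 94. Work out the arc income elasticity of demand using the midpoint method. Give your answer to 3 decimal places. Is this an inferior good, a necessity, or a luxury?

ΔQ = 94 − 117.2 = -23.2; midpoint Q̄ = (117.2 + 94)/2 = 105.6.
ΔI = 78700 − 86620 = -7920; midpoint Ī = (86620 + 78700)/2 = 82660.
η = (ΔQ/Q̄) ÷ (ΔI/Ī) = (-23.2/105.6) ÷ (-7920/82660) = 2.293.
η > 1 ⇒ luxury.

2.293 (luxury)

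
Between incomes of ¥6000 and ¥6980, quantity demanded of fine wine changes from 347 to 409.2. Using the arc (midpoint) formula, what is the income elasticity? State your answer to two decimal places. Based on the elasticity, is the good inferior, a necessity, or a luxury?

1.09 (luxury)

ΔQ = 409.2 − 347 = 62.2; midpoint Q̄ = (347 + 409.2)/2 = 378.1.
ΔI = 6980 − 6000 = 980; midpoint Ī = (6000 + 6980)/2 = 6490.
η = (ΔQ/Q̄) ÷ (ΔI/Ī) = (62.2/378.1) ÷ (980/6490) = 1.09.
η > 1 ⇒ luxury.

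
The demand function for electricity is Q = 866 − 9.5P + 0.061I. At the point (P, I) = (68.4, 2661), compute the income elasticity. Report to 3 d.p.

At P = 68.4, I = 2661: Q = 378.521.
Holding P constant, ∂Q/∂I = 0.061.
η_I = (∂Q/∂I)·(I/Q) = 0.061 × (2661/378.521) = 0.429.

0.429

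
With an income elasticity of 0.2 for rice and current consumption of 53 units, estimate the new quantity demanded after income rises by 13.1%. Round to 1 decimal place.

54.4

%ΔQ ≈ η × %ΔI = 0.2 × 13.1% = 2.62%.
New Q ≈ 53 × (1 + 0.0262) = 54.4.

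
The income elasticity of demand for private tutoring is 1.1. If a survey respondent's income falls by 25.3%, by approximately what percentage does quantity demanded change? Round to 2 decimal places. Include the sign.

-27.83%

%ΔQ ≈ η × %ΔI = 1.1 × (-25.3%) = -27.83%.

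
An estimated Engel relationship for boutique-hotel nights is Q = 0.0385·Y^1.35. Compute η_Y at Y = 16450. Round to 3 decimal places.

1.350

For Q = A·Y^β the income elasticity is constant and equal to β.
Here β = 1.35, so η = 1.350.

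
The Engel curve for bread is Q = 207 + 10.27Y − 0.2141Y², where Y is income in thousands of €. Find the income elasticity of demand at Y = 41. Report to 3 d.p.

At Y = 41: Q = 268.1679.
dQ/dY = 10.27 − 0.4282Y = -7.28620.
η = (dQ/dY)·(Y/Q) = -7.28620 × (41/268.1679) = -1.114.

-1.114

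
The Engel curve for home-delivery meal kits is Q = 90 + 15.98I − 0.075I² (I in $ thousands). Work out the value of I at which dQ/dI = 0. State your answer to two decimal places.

106.53

dQ/dI = 15.98 − 0.15I.
The good is inferior where dQ/dI < 0. Setting dQ/dI = 0 gives I = 15.98 / 0.15 = 106.53.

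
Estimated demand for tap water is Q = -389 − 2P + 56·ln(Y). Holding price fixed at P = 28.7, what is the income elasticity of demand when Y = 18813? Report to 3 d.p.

At P = 28.7, Y = 18813: Q = 104.769.
Holding P constant, ∂Q/∂Y = 56/Y = 0.00297667.
η_Y = (∂Q/∂Y)·(Y/Q) = 0.00297667 × (18813/104.769) = 0.535.

0.535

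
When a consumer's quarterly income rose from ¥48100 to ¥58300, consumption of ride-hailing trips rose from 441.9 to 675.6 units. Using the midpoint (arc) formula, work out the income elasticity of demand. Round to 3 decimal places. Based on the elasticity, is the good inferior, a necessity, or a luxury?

ΔQ = 675.6 − 441.9 = 233.7; midpoint Q̄ = (441.9 + 675.6)/2 = 558.75.
ΔI = 58300 − 48100 = 10200; midpoint Ī = (48100 + 58300)/2 = 53200.
η = (ΔQ/Q̄) ÷ (ΔI/Ī) = (233.7/558.75) ÷ (10200/53200) = 2.181.
η > 1 ⇒ luxury.

2.181 (luxury)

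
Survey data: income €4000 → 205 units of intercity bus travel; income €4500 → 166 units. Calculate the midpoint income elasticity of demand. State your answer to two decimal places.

-1.79

ΔQ = 166 − 205 = -39; midpoint Q̄ = (205 + 166)/2 = 185.5.
ΔI = 4500 − 4000 = 500; midpoint Ī = (4000 + 4500)/2 = 4250.
η = (ΔQ/Q̄) ÷ (ΔI/Ī) = (-39/185.5) ÷ (500/4250) = -1.79.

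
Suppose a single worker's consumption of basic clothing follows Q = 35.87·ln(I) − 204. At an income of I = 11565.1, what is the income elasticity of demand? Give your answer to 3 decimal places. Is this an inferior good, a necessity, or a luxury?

0.273 (necessity)

At I = 11565.1: Q = 131.591.
dQ/dI = 35.87/I = 0.00310157 at this income.
η = (dQ/dI)·(I/Q) = 0.00310157 × (11565.1/131.591) = 0.273.
Since 0 < η < 1, the good is a necessity.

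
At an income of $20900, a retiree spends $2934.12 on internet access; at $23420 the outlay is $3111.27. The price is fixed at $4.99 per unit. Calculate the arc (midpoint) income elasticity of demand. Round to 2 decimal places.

With a constant price, Q₁ = 2934.12/4.99 = 588.000 and Q₂ = 3111.27/4.99 = 623.501 (equivalently, work directly with expenditure since P cancels).
Midpoint %ΔQ = (3111.27 − 2934.12)/3022.70 = 0.05861; midpoint %ΔI = (23420 − 20900)/22160 = 0.11372.
η = 0.05861 / 0.11372 = 0.52.

0.52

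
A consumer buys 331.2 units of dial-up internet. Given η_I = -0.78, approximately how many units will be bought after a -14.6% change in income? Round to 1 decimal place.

368.9

%ΔQ ≈ η × %ΔI = -0.78 × (-14.6%) = 11.388%.
New Q ≈ 331.2 × (1 + 0.11388) = 368.9.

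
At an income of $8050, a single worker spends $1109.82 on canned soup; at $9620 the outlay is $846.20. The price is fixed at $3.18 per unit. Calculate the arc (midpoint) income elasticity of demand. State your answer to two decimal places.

With a constant price, Q₁ = 1109.82/3.18 = 349.000 and Q₂ = 846.20/3.18 = 266.101 (equivalently, work directly with expenditure since P cancels).
Midpoint %ΔQ = (846.20 − 1109.82)/978.01 = -0.26955; midpoint %ΔI = (9620 − 8050)/8835 = 0.17770.
η = -0.26955 / 0.17770 = -1.52.

-1.52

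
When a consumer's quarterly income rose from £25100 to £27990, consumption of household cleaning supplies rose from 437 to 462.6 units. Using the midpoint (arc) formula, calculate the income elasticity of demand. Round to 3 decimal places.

0.523

ΔQ = 462.6 − 437 = 25.6; midpoint Q̄ = (437 + 462.6)/2 = 449.8.
ΔI = 27990 − 25100 = 2890; midpoint Ī = (25100 + 27990)/2 = 26545.
η = (ΔQ/Q̄) ÷ (ΔI/Ī) = (25.6/449.8) ÷ (2890/26545) = 0.523.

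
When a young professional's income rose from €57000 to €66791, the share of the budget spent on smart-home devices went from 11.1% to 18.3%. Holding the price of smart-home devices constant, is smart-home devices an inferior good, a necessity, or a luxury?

The budget share rises as income rises, so η > 1.

luxury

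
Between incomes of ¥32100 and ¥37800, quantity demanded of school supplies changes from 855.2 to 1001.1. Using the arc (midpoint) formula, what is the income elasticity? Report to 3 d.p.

ΔQ = 1001.1 − 855.2 = 145.9; midpoint Q̄ = (855.2 + 1001.1)/2 = 928.15.
ΔI = 37800 − 32100 = 5700; midpoint Ī = (32100 + 37800)/2 = 34950.
η = (ΔQ/Q̄) ÷ (ΔI/Ī) = (145.9/928.15) ÷ (5700/34950) = 0.964.

0.964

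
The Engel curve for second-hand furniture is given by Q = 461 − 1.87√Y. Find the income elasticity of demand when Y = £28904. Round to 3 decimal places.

At Y = 28904: Q = 143.078.
dQ/dY = -1.87/(2√Y) = -0.00549962 at this income.
η = (dQ/dY)·(Y/Q) = -0.00549962 × (28904/143.078) = -1.111.

-1.111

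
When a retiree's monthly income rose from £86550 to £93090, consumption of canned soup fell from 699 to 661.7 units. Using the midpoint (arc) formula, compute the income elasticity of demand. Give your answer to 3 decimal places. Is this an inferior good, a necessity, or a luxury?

ΔQ = 661.7 − 699 = -37.3; midpoint Q̄ = (699 + 661.7)/2 = 680.35.
ΔI = 93090 − 86550 = 6540; midpoint Ī = (86550 + 93090)/2 = 89820.
η = (ΔQ/Q̄) ÷ (ΔI/Ī) = (-37.3/680.35) ÷ (6540/89820) = -0.753.
η < 0 ⇒ inferior good.

-0.753 (inferior good)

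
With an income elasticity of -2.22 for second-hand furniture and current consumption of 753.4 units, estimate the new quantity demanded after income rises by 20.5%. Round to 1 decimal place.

410.5

%ΔQ ≈ η × %ΔI = -2.22 × 20.5% = -45.51%.
New Q ≈ 753.4 × (1 − 0.4551) = 410.5.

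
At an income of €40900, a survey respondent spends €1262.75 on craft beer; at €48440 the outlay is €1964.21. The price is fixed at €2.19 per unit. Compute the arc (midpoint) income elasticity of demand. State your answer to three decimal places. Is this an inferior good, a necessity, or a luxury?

2.576 (luxury)

With a constant price, Q₁ = 1262.75/2.19 = 576.598 and Q₂ = 1964.21/2.19 = 896.900 (equivalently, work directly with expenditure since P cancels).
Midpoint %ΔQ = (1964.21 − 1262.75)/1613.48 = 0.43475; midpoint %ΔI = (48440 − 40900)/44670 = 0.16879.
η = 0.43475 / 0.16879 = 2.576.
η > 1 ⇒ luxury.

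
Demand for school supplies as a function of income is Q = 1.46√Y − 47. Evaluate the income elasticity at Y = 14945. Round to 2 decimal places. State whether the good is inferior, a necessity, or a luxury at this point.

0.68 (necessity)

At Y = 14945: Q = 131.485.
dQ/dY = 1.46/(2√Y) = 0.00597138 at this income.
η = (dQ/dY)·(Y/Q) = 0.00597138 × (14945/131.485) = 0.68.
Since 0 < η < 1, the good is a necessity.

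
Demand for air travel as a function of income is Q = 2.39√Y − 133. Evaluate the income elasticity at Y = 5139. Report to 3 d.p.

At Y = 5139: Q = 38.331.
dQ/dY = 2.39/(2√Y) = 0.0166697 at this income.
η = (dQ/dY)·(Y/Q) = 0.0166697 × (5139/38.331) = 2.235.

2.235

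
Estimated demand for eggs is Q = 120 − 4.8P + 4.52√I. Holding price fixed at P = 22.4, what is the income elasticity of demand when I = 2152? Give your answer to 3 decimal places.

At P = 22.4, I = 2152: Q = 222.161.
Holding P constant, ∂Q/∂I = 4.52/(2√I) = 0.0487178.
η_I = (∂Q/∂I)·(I/Q) = 0.0487178 × (2152/222.161) = 0.472.

0.472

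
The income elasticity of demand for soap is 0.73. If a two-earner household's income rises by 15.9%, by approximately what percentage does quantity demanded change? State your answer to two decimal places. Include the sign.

%ΔQ ≈ η × %ΔI = 0.73 × 15.9% = 11.61%.

11.61%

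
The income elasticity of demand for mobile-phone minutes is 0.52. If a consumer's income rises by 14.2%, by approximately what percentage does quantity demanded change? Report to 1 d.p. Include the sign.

%ΔQ ≈ η × %ΔI = 0.52 × 14.2% = 7.4%.

7.4%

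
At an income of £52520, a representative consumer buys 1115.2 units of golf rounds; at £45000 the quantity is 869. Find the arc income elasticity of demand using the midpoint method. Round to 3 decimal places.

ΔQ = 869 − 1115.2 = -246.2; midpoint Q̄ = (1115.2 + 869)/2 = 992.1.
ΔI = 45000 − 52520 = -7520; midpoint Ī = (52520 + 45000)/2 = 48760.
η = (ΔQ/Q̄) ÷ (ΔI/Ī) = (-246.2/992.1) ÷ (-7520/48760) = 1.609.

1.609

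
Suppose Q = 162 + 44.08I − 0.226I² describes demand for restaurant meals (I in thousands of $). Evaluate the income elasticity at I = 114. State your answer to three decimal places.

At I = 114: Q = 2250.0240.
dQ/dI = 44.08 − 0.452I = -7.44800.
η = (dQ/dI)·(I/Q) = -7.44800 × (114/2250.0240) = -0.377.

-0.377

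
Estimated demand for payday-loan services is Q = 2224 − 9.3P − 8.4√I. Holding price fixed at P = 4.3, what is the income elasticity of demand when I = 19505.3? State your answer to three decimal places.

-0.580

At P = 4.3, I = 19505.3: Q = 1010.854.
Holding P constant, ∂Q/∂I = -8.4/(2√I) = -0.0300727.
η_I = (∂Q/∂I)·(I/Q) = -0.0300727 × (19505.3/1010.854) = -0.580.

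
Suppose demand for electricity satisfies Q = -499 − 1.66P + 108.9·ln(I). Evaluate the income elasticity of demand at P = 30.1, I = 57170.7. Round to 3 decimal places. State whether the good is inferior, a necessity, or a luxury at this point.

0.169 (necessity)

At P = 30.1, I = 57170.7: Q = 643.902.
Holding P constant, ∂Q/∂I = 108.9/I = 0.00190482.
η_I = (∂Q/∂I)·(I/Q) = 0.00190482 × (57170.7/643.902) = 0.169.
Since 0 < η < 1, this is a necessity.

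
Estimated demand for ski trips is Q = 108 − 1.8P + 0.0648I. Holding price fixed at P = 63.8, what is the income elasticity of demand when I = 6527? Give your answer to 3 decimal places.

At P = 63.8, I = 6527: Q = 416.110.
Holding P constant, ∂Q/∂I = 0.0648.
η_I = (∂Q/∂I)·(I/Q) = 0.0648 × (6527/416.110) = 1.016.

1.016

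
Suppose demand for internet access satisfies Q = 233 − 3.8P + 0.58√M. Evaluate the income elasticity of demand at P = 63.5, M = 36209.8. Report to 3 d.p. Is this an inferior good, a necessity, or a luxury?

0.541 (necessity)

At P = 63.5, M = 36209.8: Q = 102.067.
Holding P constant, ∂Q/∂M = 0.58/(2√M) = 0.001524.
η_M = (∂Q/∂M)·(M/Q) = 0.001524 × (36209.8/102.067) = 0.541.
Since 0 < η < 1, this is a necessity.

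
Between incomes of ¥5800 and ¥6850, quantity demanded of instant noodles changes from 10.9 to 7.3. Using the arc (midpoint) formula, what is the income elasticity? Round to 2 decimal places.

-2.38

ΔQ = 7.3 − 10.9 = -3.6; midpoint Q̄ = (10.9 + 7.3)/2 = 9.1.
ΔI = 6850 − 5800 = 1050; midpoint Ī = (5800 + 6850)/2 = 6325.
η = (ΔQ/Q̄) ÷ (ΔI/Ī) = (-3.6/9.1) ÷ (1050/6325) = -2.38.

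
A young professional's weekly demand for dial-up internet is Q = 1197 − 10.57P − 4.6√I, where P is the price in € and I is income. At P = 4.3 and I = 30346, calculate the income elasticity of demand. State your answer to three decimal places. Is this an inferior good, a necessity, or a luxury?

-1.144 (inferior good)

At P = 4.3, I = 30346: Q = 350.224.
Holding P constant, ∂Q/∂I = -4.6/(2√I) = -0.0132031.
η_I = (∂Q/∂I)·(I/Q) = -0.0132031 × (30346/350.224) = -1.144.
Since η < 0, this is an inferior good.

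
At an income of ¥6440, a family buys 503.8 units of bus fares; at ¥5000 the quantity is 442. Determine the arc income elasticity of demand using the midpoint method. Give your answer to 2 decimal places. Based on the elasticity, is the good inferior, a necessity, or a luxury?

ΔQ = 442 − 503.8 = -61.8; midpoint Q̄ = (503.8 + 442)/2 = 472.9.
ΔI = 5000 − 6440 = -1440; midpoint Ī = (6440 + 5000)/2 = 5720.
η = (ΔQ/Q̄) ÷ (ΔI/Ī) = (-61.8/472.9) ÷ (-1440/5720) = 0.52.
0 < η < 1 ⇒ necessity.

0.52 (necessity)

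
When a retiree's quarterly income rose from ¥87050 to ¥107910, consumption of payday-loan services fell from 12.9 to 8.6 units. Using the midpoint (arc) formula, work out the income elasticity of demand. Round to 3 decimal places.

ΔQ = 8.6 − 12.9 = -4.3; midpoint Q̄ = (12.9 + 8.6)/2 = 10.75.
ΔI = 107910 − 87050 = 20860; midpoint Ī = (87050 + 107910)/2 = 97480.
η = (ΔQ/Q̄) ÷ (ΔI/Ī) = (-4.3/10.75) ÷ (20860/97480) = -1.869.

-1.869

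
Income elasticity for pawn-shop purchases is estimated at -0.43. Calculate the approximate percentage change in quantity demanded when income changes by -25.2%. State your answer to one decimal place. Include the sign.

10.8%

%ΔQ ≈ η × %ΔI = -0.43 × (-25.2%) = 10.8%.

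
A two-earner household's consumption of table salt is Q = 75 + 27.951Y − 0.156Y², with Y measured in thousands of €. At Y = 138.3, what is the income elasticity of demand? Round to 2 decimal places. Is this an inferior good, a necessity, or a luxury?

-2.20 (inferior good)

At Y = 138.3: Q = 956.8285.
dQ/dY = 27.951 − 0.312Y = -15.19860.
η = (dQ/dY)·(Y/Q) = -15.19860 × (138.3/956.8285) = -2.20.
η < 0 ⇒ inferior good.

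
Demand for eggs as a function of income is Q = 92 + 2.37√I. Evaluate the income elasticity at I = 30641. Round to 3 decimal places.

At I = 30641: Q = 506.858.
dQ/dI = 2.37/(2√I) = 0.00676966 at this income.
η = (dQ/dI)·(I/Q) = 0.00676966 × (30641/506.858) = 0.409.

0.409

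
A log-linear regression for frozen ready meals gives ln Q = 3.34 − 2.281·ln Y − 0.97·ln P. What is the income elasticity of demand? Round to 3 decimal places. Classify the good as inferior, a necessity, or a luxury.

In a log-linear demand, the coefficient on ln Y is the income elasticity.
So η = -2.281.
η < 0 ⇒ inferior good.

-2.281 (inferior good)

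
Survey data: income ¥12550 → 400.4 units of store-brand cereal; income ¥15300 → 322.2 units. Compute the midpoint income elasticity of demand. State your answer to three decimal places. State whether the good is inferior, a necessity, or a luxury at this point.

ΔQ = 322.2 − 400.4 = -78.2; midpoint Q̄ = (400.4 + 322.2)/2 = 361.3.
ΔI = 15300 − 12550 = 2750; midpoint Ī = (12550 + 15300)/2 = 13925.
η = (ΔQ/Q̄) ÷ (ΔI/Ī) = (-78.2/361.3) ÷ (2750/13925) = -1.096.
η < 0 ⇒ inferior good.

-1.096 (inferior good)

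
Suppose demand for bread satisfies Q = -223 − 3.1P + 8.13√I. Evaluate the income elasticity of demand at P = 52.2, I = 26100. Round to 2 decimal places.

0.71

At P = 52.2, I = 26100: Q = 928.622.
Holding P constant, ∂Q/∂I = 8.13/(2√I) = 0.0251617.
η_I = (∂Q/∂I)·(I/Q) = 0.0251617 × (26100/928.622) = 0.71.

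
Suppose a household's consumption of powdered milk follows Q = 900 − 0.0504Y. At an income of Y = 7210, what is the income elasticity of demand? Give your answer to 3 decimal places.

-0.677

At Y = 7210: Q = 536.616.
dQ/dY = −0.0504.
η = (dQ/dY)·(Y/Q) = -0.0504 × (7210/536.616) = -0.677.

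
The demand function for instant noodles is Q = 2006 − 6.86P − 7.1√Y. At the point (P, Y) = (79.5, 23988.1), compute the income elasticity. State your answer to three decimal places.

-1.523

At P = 79.5, Y = 23988.1: Q = 360.975.
Holding P constant, ∂Q/∂Y = -7.1/(2√Y) = -0.0229208.
η_Y = (∂Q/∂Y)·(Y/Q) = -0.0229208 × (23988.1/360.975) = -1.523.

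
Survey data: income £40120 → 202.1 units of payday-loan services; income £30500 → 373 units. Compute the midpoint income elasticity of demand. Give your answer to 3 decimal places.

ΔQ = 373 − 202.1 = 170.9; midpoint Q̄ = (202.1 + 373)/2 = 287.55.
ΔI = 30500 − 40120 = -9620; midpoint Ī = (40120 + 30500)/2 = 35310.
η = (ΔQ/Q̄) ÷ (ΔI/Ī) = (170.9/287.55) ÷ (-9620/35310) = -2.181.

-2.181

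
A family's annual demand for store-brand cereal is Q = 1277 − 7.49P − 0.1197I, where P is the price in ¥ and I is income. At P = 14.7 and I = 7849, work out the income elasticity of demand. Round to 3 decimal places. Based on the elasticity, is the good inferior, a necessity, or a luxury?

-4.132 (inferior good)

At P = 14.7, I = 7849: Q = 227.372.
Holding P constant, ∂Q/∂I = −0.1197.
η_I = (∂Q/∂I)·(I/Q) = -0.1197 × (7849/227.372) = -4.132.
Since η < 0, this is an inferior good.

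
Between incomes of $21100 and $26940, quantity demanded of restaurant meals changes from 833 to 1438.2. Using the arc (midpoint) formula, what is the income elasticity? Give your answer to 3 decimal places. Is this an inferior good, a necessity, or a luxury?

ΔQ = 1438.2 − 833 = 605.2; midpoint Q̄ = (833 + 1438.2)/2 = 1135.6.
ΔI = 26940 − 21100 = 5840; midpoint Ī = (21100 + 26940)/2 = 24020.
η = (ΔQ/Q̄) ÷ (ΔI/Ī) = (605.2/1135.6) ÷ (5840/24020) = 2.192.
η > 1 ⇒ luxury.

2.192 (luxury)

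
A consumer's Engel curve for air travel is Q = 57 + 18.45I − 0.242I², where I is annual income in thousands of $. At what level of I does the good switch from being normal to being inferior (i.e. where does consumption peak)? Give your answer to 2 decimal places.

38.12

dQ/dI = 18.45 − 0.484I.
The good is inferior where dQ/dI < 0. Setting dQ/dI = 0 gives I = 18.45 / 0.484 = 38.12.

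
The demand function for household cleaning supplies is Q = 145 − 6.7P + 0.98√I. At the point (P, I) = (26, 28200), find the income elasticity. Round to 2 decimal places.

0.61

At P = 26, I = 28200: Q = 135.370.
Holding P constant, ∂Q/∂I = 0.98/(2√I) = 0.00291791.
η_I = (∂Q/∂I)·(I/Q) = 0.00291791 × (28200/135.370) = 0.61.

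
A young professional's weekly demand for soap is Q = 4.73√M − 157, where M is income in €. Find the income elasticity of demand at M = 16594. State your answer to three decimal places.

0.674

At M = 16594: Q = 452.308.
dQ/dM = 4.73/(2√M) = 0.0183593 at this income.
η = (dQ/dM)·(M/Q) = 0.0183593 × (16594/452.308) = 0.674.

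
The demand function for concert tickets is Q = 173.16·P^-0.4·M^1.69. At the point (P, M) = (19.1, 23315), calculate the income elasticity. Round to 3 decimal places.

1.690

For a multiplicative demand Q = A·P^α·M^β, the income elasticity is β everywhere.
Here β = 1.69, so η = 1.690.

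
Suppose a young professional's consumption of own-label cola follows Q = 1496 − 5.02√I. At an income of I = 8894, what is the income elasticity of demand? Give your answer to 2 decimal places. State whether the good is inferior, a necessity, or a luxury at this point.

At I = 8894: Q = 1022.574.
dQ/dI = -5.02/(2√I) = -0.0266149 at this income.
η = (dQ/dI)·(I/Q) = -0.0266149 × (8894/1022.574) = -0.23.
Since η < 0, the good is an inferior good.

-0.23 (inferior good)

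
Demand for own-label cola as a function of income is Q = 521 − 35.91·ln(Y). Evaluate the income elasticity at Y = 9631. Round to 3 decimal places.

-0.187

At Y = 9631: Q = 191.607.
dQ/dY = -35.91/Y = -0.00372858 at this income.
η = (dQ/dY)·(Y/Q) = -0.00372858 × (9631/191.607) = -0.187.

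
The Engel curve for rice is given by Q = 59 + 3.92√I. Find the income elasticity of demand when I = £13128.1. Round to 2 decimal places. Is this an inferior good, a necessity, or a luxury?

0.44 (necessity)

At I = 13128.1: Q = 508.145.
dQ/dI = 3.92/(2√I) = 0.0171063 at this income.
η = (dQ/dI)·(I/Q) = 0.0171063 × (13128.1/508.145) = 0.44.
Since 0 < η < 1, the good is a necessity.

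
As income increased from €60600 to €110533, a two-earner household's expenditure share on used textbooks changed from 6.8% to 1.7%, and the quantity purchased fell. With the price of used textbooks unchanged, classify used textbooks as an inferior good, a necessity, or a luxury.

Quantity demanded falls as income rises, so η < 0.

inferior good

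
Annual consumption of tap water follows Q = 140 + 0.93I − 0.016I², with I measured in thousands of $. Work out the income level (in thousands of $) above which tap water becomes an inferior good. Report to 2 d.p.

dQ/dI = 0.93 − 0.032I.
The good is inferior where dQ/dI < 0. Setting dQ/dI = 0 gives I = 0.93 / 0.032 = 29.06.

29.06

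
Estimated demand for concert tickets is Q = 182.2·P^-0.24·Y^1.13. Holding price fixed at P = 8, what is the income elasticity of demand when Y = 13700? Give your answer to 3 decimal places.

1.130

For a multiplicative demand Q = A·P^α·Y^β, the income elasticity is β everywhere.
Here β = 1.13, so η = 1.130.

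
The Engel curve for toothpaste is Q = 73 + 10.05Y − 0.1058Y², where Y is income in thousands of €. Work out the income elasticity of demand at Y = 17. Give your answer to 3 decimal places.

0.514

At Y = 17: Q = 213.2738.
dQ/dY = 10.05 − 0.2116Y = 6.45280.
η = (dQ/dY)·(Y/Q) = 6.45280 × (17/213.2738) = 0.514.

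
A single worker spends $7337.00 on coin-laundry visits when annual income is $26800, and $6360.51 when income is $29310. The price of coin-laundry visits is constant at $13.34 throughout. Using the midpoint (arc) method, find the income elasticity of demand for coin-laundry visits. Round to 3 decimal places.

With a constant price, Q₁ = 7337.00/13.34 = 550.000 and Q₂ = 6360.51/13.34 = 476.800 (equivalently, work directly with expenditure since P cancels).
Midpoint %ΔQ = (6360.51 − 7337.00)/6848.76 = -0.14258; midpoint %ΔI = (29310 − 26800)/28055 = 0.08947.
η = -0.14258 / 0.08947 = -1.594.

-1.594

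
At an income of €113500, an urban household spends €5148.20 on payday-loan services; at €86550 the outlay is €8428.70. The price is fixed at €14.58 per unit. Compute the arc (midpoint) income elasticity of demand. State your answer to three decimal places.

With a constant price, Q₁ = 5148.20/14.58 = 353.100 and Q₂ = 8428.70/14.58 = 578.100 (equivalently, work directly with expenditure since P cancels).
Midpoint %ΔQ = (8428.70 − 5148.20)/6788.45 = 0.48325; midpoint %ΔI = (86550 − 113500)/100025 = -0.26943.
η = 0.48325 / -0.26943 = -1.794.

-1.794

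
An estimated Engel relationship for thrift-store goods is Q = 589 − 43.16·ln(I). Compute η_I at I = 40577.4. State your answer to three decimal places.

-0.329

At I = 40577.4: Q = 131.031.
dQ/dI = -43.16/I = -0.00106365 at this income.
η = (dQ/dI)·(I/Q) = -0.00106365 × (40577.4/131.031) = -0.329.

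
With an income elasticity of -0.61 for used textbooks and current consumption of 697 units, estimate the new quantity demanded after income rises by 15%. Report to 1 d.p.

%ΔQ ≈ η × %ΔI = -0.61 × 15% = -9.15%.
New Q ≈ 697 × (1 − 0.0915) = 633.2.

633.2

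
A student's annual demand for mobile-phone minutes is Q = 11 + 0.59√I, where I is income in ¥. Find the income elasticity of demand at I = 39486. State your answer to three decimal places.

0.457

At I = 39486: Q = 128.239.
dQ/dI = 0.59/(2√I) = 0.00148457 at this income.
η = (dQ/dI)·(I/Q) = 0.00148457 × (39486/128.239) = 0.457.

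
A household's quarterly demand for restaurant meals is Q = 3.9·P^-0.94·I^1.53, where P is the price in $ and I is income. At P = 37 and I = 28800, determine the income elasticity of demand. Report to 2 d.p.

1.53

For a multiplicative demand Q = A·P^α·I^β, the income elasticity is β everywhere.
Here β = 1.53, so η = 1.53.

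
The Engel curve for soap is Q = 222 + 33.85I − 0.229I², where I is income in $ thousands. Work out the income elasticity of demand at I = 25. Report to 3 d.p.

At I = 25: Q = 925.1250.
dQ/dI = 33.85 − 0.458I = 22.40000.
η = (dQ/dI)·(I/Q) = 22.40000 × (25/925.1250) = 0.605.

0.605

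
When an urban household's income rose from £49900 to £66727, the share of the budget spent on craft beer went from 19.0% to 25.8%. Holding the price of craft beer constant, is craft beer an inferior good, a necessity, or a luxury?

luxury

The budget share rises as income rises, so η > 1.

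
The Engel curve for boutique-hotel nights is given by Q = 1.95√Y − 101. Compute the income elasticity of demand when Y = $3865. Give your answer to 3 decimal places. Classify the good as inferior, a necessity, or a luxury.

2.996 (luxury)

At Y = 3865: Q = 20.230.
dQ/dY = 1.95/(2√Y) = 0.015683 at this income.
η = (dQ/dY)·(Y/Q) = 0.015683 × (3865/20.230) = 2.996.
Since η > 1, the good is a luxury.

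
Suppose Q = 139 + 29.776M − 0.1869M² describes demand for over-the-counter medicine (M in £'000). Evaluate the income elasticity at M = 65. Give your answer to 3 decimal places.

0.277

At M = 65: Q = 1284.7875.
dQ/dM = 29.776 − 0.3738M = 5.47900.
η = (dQ/dM)·(M/Q) = 5.47900 × (65/1284.7875) = 0.277.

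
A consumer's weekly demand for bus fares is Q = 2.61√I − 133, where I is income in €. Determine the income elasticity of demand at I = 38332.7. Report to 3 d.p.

0.676

At I = 38332.7: Q = 378.005.
dQ/dI = 2.61/(2√I) = 0.00666539 at this income.
η = (dQ/dI)·(I/Q) = 0.00666539 × (38332.7/378.005) = 0.676.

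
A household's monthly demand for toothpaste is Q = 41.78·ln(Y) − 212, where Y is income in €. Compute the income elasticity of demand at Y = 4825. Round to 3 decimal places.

At Y = 4825: Q = 142.360.
dQ/dY = 41.78/Y = 0.00865907 at this income.
η = (dQ/dY)·(Y/Q) = 0.00865907 × (4825/142.360) = 0.293.

0.293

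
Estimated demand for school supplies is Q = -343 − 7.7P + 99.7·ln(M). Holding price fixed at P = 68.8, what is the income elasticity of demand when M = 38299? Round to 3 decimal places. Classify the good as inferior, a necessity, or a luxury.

At P = 68.8, M = 38299: Q = 179.392.
Holding P constant, ∂Q/∂M = 99.7/M = 0.0026032.
η_M = (∂Q/∂M)·(M/Q) = 0.0026032 × (38299/179.392) = 0.556.
Since 0 < η < 1, this is a necessity.

0.556 (necessity)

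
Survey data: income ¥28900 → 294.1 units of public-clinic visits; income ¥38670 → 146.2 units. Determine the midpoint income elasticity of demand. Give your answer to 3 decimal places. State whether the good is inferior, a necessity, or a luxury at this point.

-2.323 (inferior good)

ΔQ = 146.2 − 294.1 = -147.9; midpoint Q̄ = (294.1 + 146.2)/2 = 220.15.
ΔI = 38670 − 28900 = 9770; midpoint Ī = (28900 + 38670)/2 = 33785.
η = (ΔQ/Q̄) ÷ (ΔI/Ī) = (-147.9/220.15) ÷ (9770/33785) = -2.323.
η < 0 ⇒ inferior good.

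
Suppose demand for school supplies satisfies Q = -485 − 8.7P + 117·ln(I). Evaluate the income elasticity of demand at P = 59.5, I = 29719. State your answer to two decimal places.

0.58

At P = 59.5, I = 29719: Q = 202.396.
Holding P constant, ∂Q/∂I = 117/I = 0.00393688.
η_I = (∂Q/∂I)·(I/Q) = 0.00393688 × (29719/202.396) = 0.58.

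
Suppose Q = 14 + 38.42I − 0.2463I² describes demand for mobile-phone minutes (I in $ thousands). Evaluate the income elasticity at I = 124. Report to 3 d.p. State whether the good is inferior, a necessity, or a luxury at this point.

-2.836 (inferior good)

At I = 124: Q = 990.9712.
dQ/dI = 38.42 − 0.4926I = -22.66240.
η = (dQ/dI)·(I/Q) = -22.66240 × (124/990.9712) = -2.836.
η < 0 ⇒ inferior good.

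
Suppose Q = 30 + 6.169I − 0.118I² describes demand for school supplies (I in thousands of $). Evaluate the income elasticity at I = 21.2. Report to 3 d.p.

At I = 21.2: Q = 107.7489.
dQ/dI = 6.169 − 0.236I = 1.16580.
η = (dQ/dI)·(I/Q) = 1.16580 × (21.2/107.7489) = 0.229.

0.229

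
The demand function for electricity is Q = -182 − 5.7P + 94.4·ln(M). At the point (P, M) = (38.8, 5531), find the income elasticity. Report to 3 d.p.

At P = 38.8, M = 5531: Q = 410.391.
Holding P constant, ∂Q/∂M = 94.4/M = 0.0170674.
η_M = (∂Q/∂M)·(M/Q) = 0.0170674 × (5531/410.391) = 0.230.

0.230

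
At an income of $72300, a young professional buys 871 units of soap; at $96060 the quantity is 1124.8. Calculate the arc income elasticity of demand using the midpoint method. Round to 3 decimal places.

ΔQ = 1124.8 − 871 = 253.8; midpoint Q̄ = (871 + 1124.8)/2 = 997.9.
ΔI = 96060 − 72300 = 23760; midpoint Ī = (72300 + 96060)/2 = 84180.
η = (ΔQ/Q̄) ÷ (ΔI/Ī) = (253.8/997.9) ÷ (23760/84180) = 0.901.

0.901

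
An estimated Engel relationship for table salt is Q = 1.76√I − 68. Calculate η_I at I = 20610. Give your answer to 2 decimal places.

0.68

At I = 20610: Q = 184.669.
dQ/dI = 1.76/(2√I) = 0.00612976 at this income.
η = (dQ/dI)·(I/Q) = 0.00612976 × (20610/184.669) = 0.68.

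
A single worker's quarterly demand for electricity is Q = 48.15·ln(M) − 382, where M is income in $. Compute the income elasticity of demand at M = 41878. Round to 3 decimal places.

At M = 41878: Q = 130.437.
dQ/dM = 48.15/M = 0.00114977 at this income.
η = (dQ/dM)·(M/Q) = 0.00114977 × (41878/130.437) = 0.369.

0.369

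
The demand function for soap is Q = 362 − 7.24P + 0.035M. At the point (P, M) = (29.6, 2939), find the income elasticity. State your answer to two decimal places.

0.41

At P = 29.6, M = 2939: Q = 250.561.
Holding P constant, ∂Q/∂M = 0.035.
η_M = (∂Q/∂M)·(M/Q) = 0.035 × (2939/250.561) = 0.41.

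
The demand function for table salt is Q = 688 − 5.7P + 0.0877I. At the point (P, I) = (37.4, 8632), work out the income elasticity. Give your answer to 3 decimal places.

At P = 37.4, I = 8632: Q = 1231.846.
Holding P constant, ∂Q/∂I = 0.0877.
η_I = (∂Q/∂I)·(I/Q) = 0.0877 × (8632/1231.846) = 0.615.

0.615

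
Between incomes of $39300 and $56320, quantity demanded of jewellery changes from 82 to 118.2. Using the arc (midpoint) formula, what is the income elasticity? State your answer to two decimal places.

ΔQ = 118.2 − 82 = 36.2; midpoint Q̄ = (82 + 118.2)/2 = 100.1.
ΔI = 56320 − 39300 = 17020; midpoint Ī = (39300 + 56320)/2 = 47810.
η = (ΔQ/Q̄) ÷ (ΔI/Ī) = (36.2/100.1) ÷ (17020/47810) = 1.02.

1.02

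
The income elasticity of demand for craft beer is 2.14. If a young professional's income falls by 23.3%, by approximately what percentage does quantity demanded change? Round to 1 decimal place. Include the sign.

%ΔQ ≈ η × %ΔI = 2.14 × (-23.3%) = -49.9%.

-49.9%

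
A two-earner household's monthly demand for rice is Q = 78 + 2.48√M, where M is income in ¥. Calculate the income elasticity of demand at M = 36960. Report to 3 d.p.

0.430

At M = 36960: Q = 554.780.
dQ/dM = 2.48/(2√M) = 0.00644994 at this income.
η = (dQ/dM)·(M/Q) = 0.00644994 × (36960/554.780) = 0.430.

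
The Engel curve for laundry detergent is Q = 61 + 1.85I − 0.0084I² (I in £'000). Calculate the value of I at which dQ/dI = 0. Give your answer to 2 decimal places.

110.12

dQ/dI = 1.85 − 0.0168I.
The good is inferior where dQ/dI < 0. Setting dQ/dI = 0 gives I = 1.85 / 0.0168 = 110.12.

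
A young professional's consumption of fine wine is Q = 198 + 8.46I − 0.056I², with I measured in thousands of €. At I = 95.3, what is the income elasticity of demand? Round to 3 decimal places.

-0.426

At I = 95.3: Q = 495.6410.
dQ/dI = 8.46 − 0.112I = -2.21360.
η = (dQ/dI)·(I/Q) = -2.21360 × (95.3/495.6410) = -0.426.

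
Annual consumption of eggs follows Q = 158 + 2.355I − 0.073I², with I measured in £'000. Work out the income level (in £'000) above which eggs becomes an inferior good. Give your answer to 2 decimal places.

16.13

dQ/dI = 2.355 − 0.146I.
The good is inferior where dQ/dI < 0. Setting dQ/dI = 0 gives I = 2.355 / 0.146 = 16.13.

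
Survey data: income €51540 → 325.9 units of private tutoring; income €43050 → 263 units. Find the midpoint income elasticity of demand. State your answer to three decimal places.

ΔQ = 263 − 325.9 = -62.9; midpoint Q̄ = (325.9 + 263)/2 = 294.45.
ΔI = 43050 − 51540 = -8490; midpoint Ī = (51540 + 43050)/2 = 47295.
η = (ΔQ/Q̄) ÷ (ΔI/Ī) = (-62.9/294.45) ÷ (-8490/47295) = 1.190.

1.190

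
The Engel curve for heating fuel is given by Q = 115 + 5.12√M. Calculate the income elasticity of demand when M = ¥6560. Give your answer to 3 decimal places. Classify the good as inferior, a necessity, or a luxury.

At M = 6560: Q = 529.688.
dQ/dM = 5.12/(2√M) = 0.0316073 at this income.
η = (dQ/dM)·(M/Q) = 0.0316073 × (6560/529.688) = 0.391.
Since 0 < η < 1, the good is a necessity.

0.391 (necessity)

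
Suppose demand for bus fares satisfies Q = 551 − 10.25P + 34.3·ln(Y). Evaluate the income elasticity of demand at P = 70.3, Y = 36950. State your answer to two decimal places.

0.18

At P = 70.3, Y = 36950: Q = 191.169.
Holding P constant, ∂Q/∂Y = 34.3/Y = 0.000928281.
η_Y = (∂Q/∂Y)·(Y/Q) = 0.000928281 × (36950/191.169) = 0.18.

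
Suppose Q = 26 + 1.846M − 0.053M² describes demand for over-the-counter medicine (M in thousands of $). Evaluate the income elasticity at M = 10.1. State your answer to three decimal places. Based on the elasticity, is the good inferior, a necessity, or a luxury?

At M = 10.1: Q = 39.2381.
dQ/dM = 1.846 − 0.106M = 0.77540.
η = (dQ/dM)·(M/Q) = 0.77540 × (10.1/39.2381) = 0.200.
0 < η < 1 ⇒ necessity.

0.200 (necessity)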